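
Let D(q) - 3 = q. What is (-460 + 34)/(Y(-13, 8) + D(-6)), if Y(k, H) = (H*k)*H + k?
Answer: 213/424 ≈ 0.50236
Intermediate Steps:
Y(k, H) = k + k*H² (Y(k, H) = k*H² + k = k + k*H²)
D(q) = 3 + q
(-460 + 34)/(Y(-13, 8) + D(-6)) = (-460 + 34)/(-13*(1 + 8²) + (3 - 6)) = -426/(-13*(1 + 64) - 3) = -426/(-13*65 - 3) = -426/(-845 - 3) = -426/(-848) = -426*(-1/848) = 213/424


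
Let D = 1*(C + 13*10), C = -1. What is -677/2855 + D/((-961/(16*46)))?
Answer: -271715717/2743655 ≈ -99.034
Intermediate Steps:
D = 129 (D = 1*(-1 + 13*10) = 1*(-1 + 130) = 1*129 = 129)
-677/2855 + D/((-961/(16*46))) = -677/2855 + 129/((-961/(16*46))) = -677*1/2855 + 129/((-961/736)) = -677/2855 + 129/((-961*1/736)) = -677/2855 + 129/(-961/736) = -677/2855 + 129*(-736/961) = -677/2855 - 94944/961 = -271715717/2743655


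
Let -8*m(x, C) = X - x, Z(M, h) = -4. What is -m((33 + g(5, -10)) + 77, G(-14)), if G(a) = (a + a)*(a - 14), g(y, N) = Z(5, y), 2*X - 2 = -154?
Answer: -91/4 ≈ -22.750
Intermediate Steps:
X = -76 (X = 1 + (1/2)*(-154) = 1 - 77 = -76)
g(y, N) = -4
G(a) = 2*a*(-14 + a) (G(a) = (2*a)*(-14 + a) = 2*a*(-14 + a))
m(x, C) = 19/2 + x/8 (m(x, C) = -(-76 - x)/8 = 19/2 + x/8)
-m((33 + g(5, -10)) + 77, G(-14)) = -(19/2 + ((33 - 4) + 77)/8) = -(19/2 + (29 + 77)/8) = -(19/2 + (1/8)*106) = -(19/2 + 53/4) = -1*91/4 = -91/4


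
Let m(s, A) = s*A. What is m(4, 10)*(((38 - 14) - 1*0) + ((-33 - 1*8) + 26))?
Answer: 360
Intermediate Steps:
m(s, A) = A*s
m(4, 10)*(((38 - 14) - 1*0) + ((-33 - 1*8) + 26)) = (10*4)*(((38 - 14) - 1*0) + ((-33 - 1*8) + 26)) = 40*((24 + 0) + ((-33 - 8) + 26)) = 40*(24 + (-41 + 26)) = 40*(24 - 15) = 40*9 = 360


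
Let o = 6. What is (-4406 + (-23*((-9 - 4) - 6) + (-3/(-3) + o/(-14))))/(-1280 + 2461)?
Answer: -27779/8267 ≈ -3.3602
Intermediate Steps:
(-4406 + (-23*((-9 - 4) - 6) + (-3/(-3) + o/(-14))))/(-1280 + 2461) = (-4406 + (-23*((-9 - 4) - 6) + (-3/(-3) + 6/(-14))))/(-1280 + 2461) = (-4406 + (-23*(-13 - 6) + (-3*(-⅓) + 6*(-1/14))))/1181 = (-4406 + (-23*(-19) + (1 - 3/7)))*(1/1181) = (-4406 + (437 + 4/7))*(1/1181) = (-4406 + 3063/7)*(1/1181) = -27779/7*1/1181 = -27779/8267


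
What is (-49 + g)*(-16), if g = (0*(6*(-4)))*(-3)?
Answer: 784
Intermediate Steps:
g = 0 (g = (0*(-24))*(-3) = 0*(-3) = 0)
(-49 + g)*(-16) = (-49 + 0)*(-16) = -49*(-16) = 784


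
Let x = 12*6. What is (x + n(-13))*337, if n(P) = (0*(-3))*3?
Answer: 24264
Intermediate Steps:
x = 72
n(P) = 0 (n(P) = 0*3 = 0)
(x + n(-13))*337 = (72 + 0)*337 = 72*337 = 24264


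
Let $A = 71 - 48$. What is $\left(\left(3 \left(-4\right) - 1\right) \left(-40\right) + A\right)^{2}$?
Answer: $294849$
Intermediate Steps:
$A = 23$
$\left(\left(3 \left(-4\right) - 1\right) \left(-40\right) + A\right)^{2} = \left(\left(3 \left(-4\right) - 1\right) \left(-40\right) + 23\right)^{2} = \left(\left(-12 - 1\right) \left(-40\right) + 23\right)^{2} = \left(\left(-13\right) \left(-40\right) + 23\right)^{2} = \left(520 + 23\right)^{2} = 543^{2} = 294849$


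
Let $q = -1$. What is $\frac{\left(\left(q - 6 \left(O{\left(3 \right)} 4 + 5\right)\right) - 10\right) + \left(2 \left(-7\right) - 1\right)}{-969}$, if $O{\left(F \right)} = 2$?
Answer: $\frac{104}{969} \approx 0.10733$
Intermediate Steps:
$\frac{\left(\left(q - 6 \left(O{\left(3 \right)} 4 + 5\right)\right) - 10\right) + \left(2 \left(-7\right) - 1\right)}{-969} = \frac{\left(\left(-1 - 6 \left(2 \cdot 4 + 5\right)\right) - 10\right) + \left(2 \left(-7\right) - 1\right)}{-969} = \left(\left(\left(-1 - 6 \left(8 + 5\right)\right) - 10\right) - 15\right) \left(- \frac{1}{969}\right) = \left(\left(\left(-1 - 78\right) - 10\right) - 15\right) \left(- \frac{1}{969}\right) = \left(\left(-79 - 10\right) - 15\right) \left(- \frac{1}{969}\right) = \left(-89 - 15\right) \left(- \frac{1}{969}\right) = \left(-104\right) \left(- \frac{1}{969}\right) = \frac{104}{969}$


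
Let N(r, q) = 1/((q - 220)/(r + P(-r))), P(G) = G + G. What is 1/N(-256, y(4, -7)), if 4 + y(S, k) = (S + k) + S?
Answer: -223/256 ≈ -0.87109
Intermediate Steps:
y(S, k) = -4 + k + 2*S (y(S, k) = -4 + ((S + k) + S) = -4 + (k + 2*S) = -4 + k + 2*S)
P(G) = 2*G
N(r, q) = -r/(-220 + q) (N(r, q) = 1/((q - 220)/(r + 2*(-r))) = 1/((-220 + q)/(r - 2*r)) = 1/((-220 + q)/((-r))) = 1/((-220 + q)*(-1/r)) = 1/(-(-220 + q)/r) = -r/(-220 + q))
1/N(-256, y(4, -7)) = 1/(-1*(-256)/(-220 + (-4 - 7 + 2*4))) = 1/(-1*(-256)/(-220 + (-4 - 7 + 8))) = 1/(-1*(-256)/(-220 - 3)) = 1/(-1*(-256)/(-223)) = 1/(-1*(-256)*(-1/223)) = 1/(-256/223) = -223/256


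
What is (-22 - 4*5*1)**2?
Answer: 1764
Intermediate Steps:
(-22 - 4*5*1)**2 = (-22 - 20*1)**2 = (-22 - 20)**2 = (-42)**2 = 1764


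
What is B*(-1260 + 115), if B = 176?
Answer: -201520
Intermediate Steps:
B*(-1260 + 115) = 176*(-1260 + 115) = 176*(-1145) = -201520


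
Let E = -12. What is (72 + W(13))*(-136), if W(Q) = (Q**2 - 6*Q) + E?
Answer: -20536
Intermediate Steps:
W(Q) = -12 + Q**2 - 6*Q (W(Q) = (Q**2 - 6*Q) - 12 = -12 + Q**2 - 6*Q)
(72 + W(13))*(-136) = (72 + (-12 + 13**2 - 6*13))*(-136) = (72 + (-12 + 169 - 78))*(-136) = (72 + 79)*(-136) = 151*(-136) = -20536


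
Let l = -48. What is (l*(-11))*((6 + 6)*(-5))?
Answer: -31680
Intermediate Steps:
(l*(-11))*((6 + 6)*(-5)) = (-48*(-11))*((6 + 6)*(-5)) = 528*(12*(-5)) = 528*(-60) = -31680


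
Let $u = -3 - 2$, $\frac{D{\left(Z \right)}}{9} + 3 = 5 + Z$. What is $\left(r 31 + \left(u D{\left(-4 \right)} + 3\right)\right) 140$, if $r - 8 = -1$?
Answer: $43400$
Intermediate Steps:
$r = 7$ ($r = 8 - 1 = 7$)
$D{\left(Z \right)} = 18 + 9 Z$ ($D{\left(Z \right)} = -27 + 9 \left(5 + Z\right) = -27 + \left(45 + 9 Z\right) = 18 + 9 Z$)
$u = -5$
$\left(r 31 + \left(u D{\left(-4 \right)} + 3\right)\right) 140 = \left(7 \cdot 31 - \left(-3 + 5 \left(18 + 9 \left(-4\right)\right)\right)\right) 140 = \left(217 - \left(-3 + 5 \left(18 - 36\right)\right)\right) 140 = \left(217 + \left(\left(-5\right) \left(-18\right) + 3\right)\right) 140 = \left(217 + \left(90 + 3\right)\right) 140 = \left(217 + 93\right) 140 = 310 \cdot 140 = 43400$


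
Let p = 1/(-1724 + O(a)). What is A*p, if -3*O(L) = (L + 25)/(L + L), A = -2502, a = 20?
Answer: 20016/13795 ≈ 1.4510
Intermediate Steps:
O(L) = -(25 + L)/(6*L) (O(L) = -(L + 25)/(3*(L + L)) = -(25 + L)/(3*(2*L)) = -(25 + L)*1/(2*L)/3 = -(25 + L)/(6*L))
p = -8/13795 (p = 1/(-1724 + (⅙)*(-25 - 1*20)/20) = 1/(-1724 + (⅙)*(1/20)*(-25 - 20)) = 1/(-1724 + (⅙)*(1/20)*(-45)) = 1/(-1724 - 3/8) = 1/(-13795/8) = -8/13795 ≈ -0.00057992)
A*p = -2502*(-8/13795) = 20016/13795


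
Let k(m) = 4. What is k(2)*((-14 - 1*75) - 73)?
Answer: -648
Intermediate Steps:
k(2)*((-14 - 1*75) - 73) = 4*((-14 - 1*75) - 73) = 4*((-14 - 75) - 73) = 4*(-89 - 73) = 4*(-162) = -648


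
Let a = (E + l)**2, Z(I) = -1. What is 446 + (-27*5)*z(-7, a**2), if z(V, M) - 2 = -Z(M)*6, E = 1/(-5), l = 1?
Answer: -634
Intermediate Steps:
E = -1/5 ≈ -0.20000
a = 16/25 (a = (-1/5 + 1)**2 = (4/5)**2 = 16/25 ≈ 0.64000)
z(V, M) = 8 (z(V, M) = 2 - 1*(-1)*6 = 2 + 1*6 = 2 + 6 = 8)
446 + (-27*5)*z(-7, a**2) = 446 - 27*5*8 = 446 - 135*8 = 446 - 1080 = -634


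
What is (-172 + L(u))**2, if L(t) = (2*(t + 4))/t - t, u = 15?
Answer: 7656289/225 ≈ 34028.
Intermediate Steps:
L(t) = -t + (8 + 2*t)/t (L(t) = (2*(4 + t))/t - t = (8 + 2*t)/t - t = -t + (8 + 2*t)/t)
(-172 + L(u))**2 = (-172 + (2 - 1*15 + 8/15))**2 = (-172 + (2 - 15 + 8*(1/15)))**2 = (-172 + (2 - 15 + 8/15))**2 = (-172 - 187/15)**2 = (-2767/15)**2 = 7656289/225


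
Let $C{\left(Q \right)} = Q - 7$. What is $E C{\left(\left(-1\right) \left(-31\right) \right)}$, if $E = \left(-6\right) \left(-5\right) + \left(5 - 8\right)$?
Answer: $648$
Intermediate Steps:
$C{\left(Q \right)} = -7 + Q$
$E = 27$ ($E = 30 + \left(5 - 8\right) = 30 - 3 = 27$)
$E C{\left(\left(-1\right) \left(-31\right) \right)} = 27 \left(-7 - -31\right) = 27 \left(-7 + 31\right) = 27 \cdot 24 = 648$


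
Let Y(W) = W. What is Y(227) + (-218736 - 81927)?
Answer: -300436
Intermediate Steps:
Y(227) + (-218736 - 81927) = 227 + (-218736 - 81927) = 227 - 300663 = -300436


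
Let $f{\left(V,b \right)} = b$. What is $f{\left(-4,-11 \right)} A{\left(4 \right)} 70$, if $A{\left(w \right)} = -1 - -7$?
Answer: $-4620$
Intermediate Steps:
$A{\left(w \right)} = 6$ ($A{\left(w \right)} = -1 + 7 = 6$)
$f{\left(-4,-11 \right)} A{\left(4 \right)} 70 = \left(-11\right) 6 \cdot 70 = \left(-66\right) 70 = -4620$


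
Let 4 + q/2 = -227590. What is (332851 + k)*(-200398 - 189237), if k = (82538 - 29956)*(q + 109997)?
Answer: 7072070188676485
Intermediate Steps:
q = -455188 (q = -8 + 2*(-227590) = -8 - 455180 = -455188)
k = -18150833162 (k = (82538 - 29956)*(-455188 + 109997) = 52582*(-345191) = -18150833162)
(332851 + k)*(-200398 - 189237) = (332851 - 18150833162)*(-200398 - 189237) = -18150500311*(-389635) = 7072070188676485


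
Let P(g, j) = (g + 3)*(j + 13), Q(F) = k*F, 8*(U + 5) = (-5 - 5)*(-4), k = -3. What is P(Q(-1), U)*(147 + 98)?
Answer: 19110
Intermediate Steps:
U = 0 (U = -5 + ((-5 - 5)*(-4))/8 = -5 + (-10*(-4))/8 = -5 + (1/8)*40 = -5 + 5 = 0)
Q(F) = -3*F
P(g, j) = (3 + g)*(13 + j)
P(Q(-1), U)*(147 + 98) = (39 + 3*0 + 13*(-3*(-1)) - 3*(-1)*0)*(147 + 98) = (39 + 0 + 13*3 + 3*0)*245 = (39 + 0 + 39 + 0)*245 = 78*245 = 19110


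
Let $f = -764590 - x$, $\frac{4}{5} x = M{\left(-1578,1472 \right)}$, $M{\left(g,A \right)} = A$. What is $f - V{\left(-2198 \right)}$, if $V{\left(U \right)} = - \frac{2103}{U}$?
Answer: $- \frac{1684615243}{2198} \approx -7.6643 \cdot 10^{5}$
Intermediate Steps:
$x = 1840$ ($x = \frac{5}{4} \cdot 1472 = 1840$)
$f = -766430$ ($f = -764590 - 1840 = -766430$)
$f - V{\left(-2198 \right)} = -766430 - - \frac{2103}{-2198} = -766430 - \left(-2103\right) \left(- \frac{1}{2198}\right) = -766430 - \frac{2103}{2198} = - \frac{1684615243}{2198}$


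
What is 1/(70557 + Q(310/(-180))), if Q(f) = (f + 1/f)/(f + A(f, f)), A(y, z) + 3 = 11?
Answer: 3503/247159886 ≈ 1.4173e-5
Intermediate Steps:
A(y, z) = 8 (A(y, z) = -3 + 11 = 8)
Q(f) = (f + 1/f)/(8 + f) (Q(f) = (f + 1/f)/(f + 8) = (f + 1/f)/(8 + f))
1/(70557 + Q(310/(-180))) = 1/(70557 + (1 + (310/(-180))²)/(((310/(-180)))*(8 + 310/(-180)))) = 1/(70557 + (1 + (310*(-1/180))²)/(((310*(-1/180)))*(8 + 310*(-1/180)))) = 1/(70557 + (1 + (-31/18)²)/((-31/18)*(8 - 31/18))) = 1/(70557 - 18*(1 + 961/324)/(31*113/18)) = 1/(70557 - 18/31*18/113*1285/324) = 1/(70557 - 1285/3503) = 1/(247159886/3503) = 3503/247159886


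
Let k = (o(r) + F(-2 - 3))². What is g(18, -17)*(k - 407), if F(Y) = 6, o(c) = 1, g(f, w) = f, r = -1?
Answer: -6444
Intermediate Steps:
k = 49 (k = (1 + 6)² = 7² = 49)
g(18, -17)*(k - 407) = 18*(49 - 407) = 18*(-358) = -6444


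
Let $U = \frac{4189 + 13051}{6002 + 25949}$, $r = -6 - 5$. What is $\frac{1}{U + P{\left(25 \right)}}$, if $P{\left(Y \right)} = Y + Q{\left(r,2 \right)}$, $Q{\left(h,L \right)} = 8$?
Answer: $\frac{31951}{1071623} \approx 0.029816$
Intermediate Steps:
$r = -11$
$P{\left(Y \right)} = 8 + Y$ ($P{\left(Y \right)} = Y + 8 = 8 + Y$)
$U = \frac{17240}{31951} \approx 0.53958$
$\frac{1}{U + P{\left(25 \right)}} = \frac{1}{\frac{17240}{31951} + \left(8 + 25\right)} = \frac{1}{\frac{17240}{31951} + 33} = \frac{1}{\frac{1071623}{31951}} = \frac{31951}{1071623}$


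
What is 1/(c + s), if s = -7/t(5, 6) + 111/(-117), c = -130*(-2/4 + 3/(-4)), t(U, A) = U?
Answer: 390/62459 ≈ 0.0062441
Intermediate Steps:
c = 325/2 (c = -130*(-2*1/4 + 3*(-1/4)) = -130*(-1/2 - 3/4) = -130*(-5/4) = 325/2 ≈ 162.50)
s = -458/195 (s = -7/5 + 111/(-117) = -7*1/5 + 111*(-1/117) = -7/5 - 37/39 = -458/195 ≈ -2.3487)
1/(c + s) = 1/(325/2 - 458/195) = 1/(62459/390) = 390/62459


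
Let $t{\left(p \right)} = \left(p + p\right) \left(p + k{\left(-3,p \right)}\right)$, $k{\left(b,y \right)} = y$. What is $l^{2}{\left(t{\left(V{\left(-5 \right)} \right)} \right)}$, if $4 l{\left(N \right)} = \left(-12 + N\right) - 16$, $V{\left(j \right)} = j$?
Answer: $324$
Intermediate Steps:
$t{\left(p \right)} = 4 p^{2}$ ($t{\left(p \right)} = \left(p + p\right) \left(p + p\right) = 2 p 2 p = 4 p^{2}$)
$l{\left(N \right)} = -7 + \frac{N}{4}$ ($l{\left(N \right)} = \frac{\left(-12 + N\right) - 16}{4} = \frac{-28 + N}{4} = -7 + \frac{N}{4}$)
$l^{2}{\left(t{\left(V{\left(-5 \right)} \right)} \right)} = \left(-7 + \frac{4 \left(-5\right)^{2}}{4}\right)^{2} = \left(-7 + \frac{4 \cdot 25}{4}\right)^{2} = \left(-7 + \frac{1}{4} \cdot 100\right)^{2} = \left(-7 + 25\right)^{2} = 18^{2} = 324$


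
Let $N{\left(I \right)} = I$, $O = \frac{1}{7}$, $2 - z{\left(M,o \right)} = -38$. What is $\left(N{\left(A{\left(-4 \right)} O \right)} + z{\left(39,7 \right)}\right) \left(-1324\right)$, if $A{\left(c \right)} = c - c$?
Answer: $-52960$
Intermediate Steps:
$z{\left(M,o \right)} = 40$ ($z{\left(M,o \right)} = 2 - -38 = 2 + 38 = 40$)
$A{\left(c \right)} = 0$
$O = \frac{1}{7} \approx 0.14286$
$\left(N{\left(A{\left(-4 \right)} O \right)} + z{\left(39,7 \right)}\right) \left(-1324\right) = \left(0 \cdot \frac{1}{7} + 40\right) \left(-1324\right) = \left(0 + 40\right) \left(-1324\right) = 40 \left(-1324\right) = -52960$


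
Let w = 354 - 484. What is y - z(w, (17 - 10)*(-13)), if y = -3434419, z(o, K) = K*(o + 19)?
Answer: -3444520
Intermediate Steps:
w = -130
z(o, K) = K*(19 + o)
y - z(w, (17 - 10)*(-13)) = -3434419 - (17 - 10)*(-13)*(19 - 130) = -3434419 - 7*(-13)*(-111) = -3434419 - (-91)*(-111) = -3434419 - 1*10101 = -3434419 - 10101 = -3444520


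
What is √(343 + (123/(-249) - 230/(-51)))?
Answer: √6217929894/4233 ≈ 18.628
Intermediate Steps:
√(343 + (123/(-249) - 230/(-51))) = √(343 + (123*(-1/249) - 230*(-1/51))) = √(343 + (-41/83 + 230/51)) = √(343 + 16999/4233) = √(1468918/4233) = √6217929894/4233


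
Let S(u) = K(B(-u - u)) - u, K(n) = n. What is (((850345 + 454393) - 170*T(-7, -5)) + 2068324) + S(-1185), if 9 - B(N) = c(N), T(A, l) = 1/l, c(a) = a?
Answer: 3371920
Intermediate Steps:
B(N) = 9 - N
S(u) = 9 + u (S(u) = (9 - (-u - u)) - u = (9 - (-2)*u) - u = (9 + 2*u) - u = 9 + u)
(((850345 + 454393) - 170*T(-7, -5)) + 2068324) + S(-1185) = (((850345 + 454393) - 170/(-5)) + 2068324) + (9 - 1185) = ((1304738 - 170*(-⅕)) + 2068324) - 1176 = ((1304738 + 34) + 2068324) - 1176 = (1304772 + 2068324) - 1176 = 3373096 - 1176 = 3371920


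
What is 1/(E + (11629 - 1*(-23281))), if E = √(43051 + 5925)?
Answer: 17455/609329562 - √3061/304664781 ≈ 2.8465e-5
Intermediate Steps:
E = 4*√3061 (E = √48976 = 4*√3061 ≈ 221.31)
1/(E + (11629 - 1*(-23281))) = 1/(4*√3061 + (11629 - 1*(-23281))) = 1/(4*√3061 + (11629 + 23281)) = 1/(4*√3061 + 34910) = 1/(34910 + 4*√3061)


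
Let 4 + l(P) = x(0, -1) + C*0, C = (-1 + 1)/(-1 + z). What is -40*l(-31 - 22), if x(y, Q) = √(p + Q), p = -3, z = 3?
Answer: 160 - 80*I ≈ 160.0 - 80.0*I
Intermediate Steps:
C = 0 (C = (-1 + 1)/(-1 + 3) = 0/2 = 0*(½) = 0)
x(y, Q) = √(-3 + Q)
l(P) = -4 + 2*I (l(P) = -4 + (√(-3 - 1) + 0*0) = -4 + (√(-4) + 0) = -4 + (2*I + 0) = -4 + 2*I)
-40*l(-31 - 22) = -40*(-4 + 2*I) = 160 - 80*I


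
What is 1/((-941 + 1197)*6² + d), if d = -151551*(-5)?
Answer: 1/766971 ≈ 1.3038e-6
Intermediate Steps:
d = 757755
1/((-941 + 1197)*6² + d) = 1/((-941 + 1197)*6² + 757755) = 1/(256*36 + 757755) = 1/(9216 + 757755) = 1/766971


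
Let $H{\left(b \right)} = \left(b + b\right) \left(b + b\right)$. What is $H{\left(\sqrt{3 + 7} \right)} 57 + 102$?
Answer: $2382$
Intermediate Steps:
$H{\left(b \right)} = 4 b^{2}$ ($H{\left(b \right)} = 2 b 2 b = 4 b^{2}$)
$H{\left(\sqrt{3 + 7} \right)} 57 + 102 = 4 \left(\sqrt{3 + 7}\right)^{2} \cdot 57 + 102 = 4 \left(\sqrt{10}\right)^{2} \cdot 57 + 102 = 4 \cdot 10 \cdot 57 + 102 = 40 \cdot 57 + 102 = 2280 + 102 = 2382$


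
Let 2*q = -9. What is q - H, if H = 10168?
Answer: -20345/2 ≈ -10173.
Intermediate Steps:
q = -9/2 (q = (½)*(-9) = -9/2 ≈ -4.5000)
q - H = -9/2 - 1*10168 = -9/2 - 10168 = -20345/2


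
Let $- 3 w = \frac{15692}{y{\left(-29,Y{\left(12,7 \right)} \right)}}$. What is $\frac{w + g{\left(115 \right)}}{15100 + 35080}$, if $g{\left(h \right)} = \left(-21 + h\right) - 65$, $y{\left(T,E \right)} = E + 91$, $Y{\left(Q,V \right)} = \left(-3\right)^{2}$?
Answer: $- \frac{437}{940875} \approx -0.00046446$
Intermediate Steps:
$Y{\left(Q,V \right)} = 9$
$y{\left(T,E \right)} = 91 + E$
$g{\left(h \right)} = -86 + h$
$w = - \frac{3923}{75}$ ($w = - \frac{15692 \frac{1}{91 + 9}}{3} = - \frac{15692 \cdot \frac{1}{100}}{3} = \left(- \frac{1}{3}\right) \frac{3923}{25} = - \frac{3923}{75} \approx -52.307$)
$\frac{w + g{\left(115 \right)}}{15100 + 35080} = \frac{- \frac{3923}{75} + \left(-86 + 115\right)}{15100 + 35080} = \frac{- \frac{3923}{75} + 29}{50180} = \left(- \frac{1748}{75}\right) \frac{1}{50180} = - \frac{437}{940875}$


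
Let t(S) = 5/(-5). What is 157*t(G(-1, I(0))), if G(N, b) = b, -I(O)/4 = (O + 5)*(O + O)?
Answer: -157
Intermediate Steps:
I(O) = -8*O*(5 + O) (I(O) = -4*(O + 5)*(O + O) = -4*(5 + O)*2*O = -8*O*(5 + O))
t(S) = -1 (t(S) = 5*(-1/5) = -1)
157*t(G(-1, I(0))) = 157*(-1) = -157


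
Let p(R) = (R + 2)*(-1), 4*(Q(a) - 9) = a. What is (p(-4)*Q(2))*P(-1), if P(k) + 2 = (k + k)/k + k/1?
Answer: -19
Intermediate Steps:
P(k) = k (P(k) = -2 + ((k + k)/k + k/1) = -2 + ((2*k)/k + k*1) = -2 + (2 + k) = k)
Q(a) = 9 + a/4
p(R) = -2 - R (p(R) = (2 + R)*(-1) = -2 - R)
(p(-4)*Q(2))*P(-1) = ((-2 - 1*(-4))*(9 + (¼)*2))*(-1) = ((-2 + 4)*(9 + ½))*(-1) = (2*(19/2))*(-1) = 19*(-1) = -19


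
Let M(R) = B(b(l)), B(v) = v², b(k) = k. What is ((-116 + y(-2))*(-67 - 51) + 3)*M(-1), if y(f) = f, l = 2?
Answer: 55708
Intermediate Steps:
M(R) = 4 (M(R) = 2² = 4)
((-116 + y(-2))*(-67 - 51) + 3)*M(-1) = ((-116 - 2)*(-67 - 51) + 3)*4 = (-118*(-118) + 3)*4 = (13924 + 3)*4 = 13927*4 = 55708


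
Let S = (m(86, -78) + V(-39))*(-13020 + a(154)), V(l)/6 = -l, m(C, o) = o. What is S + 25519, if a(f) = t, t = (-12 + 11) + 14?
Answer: -2003573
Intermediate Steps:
V(l) = -6*l (V(l) = 6*(-l) = -6*l)
t = 13 (t = -1 + 14 = 13)
a(f) = 13
S = -2029092 (S = (-78 - 6*(-39))*(-13020 + 13) = (-78 + 234)*(-13007) = 156*(-13007) = -2029092)
S + 25519 = -2029092 + 25519 = -2003573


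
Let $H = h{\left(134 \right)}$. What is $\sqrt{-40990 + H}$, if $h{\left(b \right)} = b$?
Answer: $2 i \sqrt{10214} \approx 202.13 i$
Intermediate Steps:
$H = 134$
$\sqrt{-40990 + H} = \sqrt{-40990 + 134} = \sqrt{-40856} = 2 i \sqrt{10214}$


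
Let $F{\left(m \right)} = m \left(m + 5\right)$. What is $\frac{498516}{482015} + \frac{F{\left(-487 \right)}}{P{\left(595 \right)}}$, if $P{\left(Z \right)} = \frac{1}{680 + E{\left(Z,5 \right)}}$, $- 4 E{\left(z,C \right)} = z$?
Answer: $\frac{120216891820157}{964030} \approx 1.247 \cdot 10^{8}$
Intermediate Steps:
$E{\left(z,C \right)} = - \frac{z}{4}$
$F{\left(m \right)} = m \left(5 + m\right)$
$P{\left(Z \right)} = \frac{1}{680 - \frac{Z}{4}}$
$\frac{498516}{482015} + \frac{F{\left(-487 \right)}}{P{\left(595 \right)}} = \frac{498516}{482015} + \frac{\left(-487\right) \left(5 - 487\right)}{\left(-4\right) \frac{1}{-2720 + 595}} = 498516 \cdot \frac{1}{482015} + \frac{\left(-487\right) \left(-482\right)}{\left(-4\right) \frac{1}{-2125}} = \frac{498516}{482015} + \frac{234734}{\left(-4\right) \left(- \frac{1}{2125}\right)} = \frac{498516}{482015} + \frac{234734}{\frac{4}{2125}} = \frac{498516}{482015} + 234734 \cdot \frac{2125}{4} = \frac{498516}{482015} + \frac{249404875}{2} = \frac{120216891820157}{964030}$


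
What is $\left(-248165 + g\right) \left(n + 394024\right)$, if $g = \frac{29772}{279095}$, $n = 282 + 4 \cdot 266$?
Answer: $- \frac{5476790248323822}{55819} \approx -9.8117 \cdot 10^{10}$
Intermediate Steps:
$n = 1346$ ($n = 282 + 1064 = 1346$)
$g = \frac{29772}{279095}$ ($g = 29772 \cdot \frac{1}{279095} = \frac{29772}{279095} \approx 0.10667$)
$\left(-248165 + g\right) \left(n + 394024\right) = \left(-248165 + \frac{29772}{279095}\right) \left(1346 + 394024\right) = \left(- \frac{69261580903}{279095}\right) 395370 = - \frac{5476790248323822}{55819}$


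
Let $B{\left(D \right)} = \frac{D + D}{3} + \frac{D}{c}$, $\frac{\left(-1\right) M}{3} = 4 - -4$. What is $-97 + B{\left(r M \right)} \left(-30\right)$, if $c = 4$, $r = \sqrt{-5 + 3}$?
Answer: $-97 + 660 i \sqrt{2} \approx -97.0 + 933.38 i$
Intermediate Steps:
$r = i \sqrt{2}$ ($r = \sqrt{-2} = i \sqrt{2} \approx 1.4142 i$)
$M = -24$ ($M = - 3 \left(4 - -4\right) = - 3 \left(4 + 4\right) = \left(-3\right) 8 = -24$)
$B{\left(D \right)} = \frac{11 D}{12}$ ($B{\left(D \right)} = \frac{D + D}{3} + \frac{D}{4} = 2 D \frac{1}{3} + D \frac{1}{4} = \frac{2 D}{3} + \frac{D}{4} = \frac{11 D}{12}$)
$-97 + B{\left(r M \right)} \left(-30\right) = -97 + \frac{11 i \sqrt{2} \left(-24\right)}{12} \left(-30\right) = -97 + \frac{11 \left(- 24 i \sqrt{2}\right)}{12} \left(-30\right) = -97 + - 22 i \sqrt{2} \left(-30\right) = -97 + 660 i \sqrt{2}$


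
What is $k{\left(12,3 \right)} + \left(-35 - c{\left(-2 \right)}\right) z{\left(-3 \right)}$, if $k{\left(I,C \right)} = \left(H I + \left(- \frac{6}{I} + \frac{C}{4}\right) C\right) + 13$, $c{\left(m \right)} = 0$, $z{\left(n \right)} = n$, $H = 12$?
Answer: $\frac{1051}{4} \approx 262.75$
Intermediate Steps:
$k{\left(I,C \right)} = 13 + 12 I + C \left(- \frac{6}{I} + \frac{C}{4}\right)$ ($k{\left(I,C \right)} = \left(12 I + \left(- \frac{6}{I} + \frac{C}{4}\right) C\right) + 13 = \left(12 I + C \left(- \frac{6}{I} + \frac{C}{4}\right)\right) + 13 = 13 + 12 I + C \left(- \frac{6}{I} + \frac{C}{4}\right)$)
$k{\left(12,3 \right)} + \left(-35 - c{\left(-2 \right)}\right) z{\left(-3 \right)} = \left(13 + 12 \cdot 12 + \frac{3^{2}}{4} - \frac{18}{12}\right) + \left(-35 - 0\right) \left(-3\right) = \left(13 + 144 + \frac{1}{4} \cdot 9 - 18 \cdot \frac{1}{12}\right) + \left(-35 + 0\right) \left(-3\right) = \left(13 + 144 + \frac{9}{4} - \frac{3}{2}\right) - -105 = \frac{631}{4} + 105 = \frac{1051}{4}$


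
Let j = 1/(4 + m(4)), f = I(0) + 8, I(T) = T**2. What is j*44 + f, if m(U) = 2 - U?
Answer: 30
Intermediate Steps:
f = 8 (f = 0**2 + 8 = 0 + 8 = 8)
j = 1/2 (j = 1/(4 + (2 - 1*4)) = 1/(4 + (2 - 4)) = 1/(4 - 2) = 1/2 ≈ 0.50000)
j*44 + f = (1/2)*44 + 8 = 22 + 8 = 30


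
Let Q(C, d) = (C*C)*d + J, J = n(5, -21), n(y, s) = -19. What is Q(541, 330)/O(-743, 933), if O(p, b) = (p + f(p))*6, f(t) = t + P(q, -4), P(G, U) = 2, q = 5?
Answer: -96584711/8904 ≈ -10847.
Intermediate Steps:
J = -19
f(t) = 2 + t (f(t) = t + 2 = 2 + t)
O(p, b) = 12 + 12*p (O(p, b) = (p + (2 + p))*6 = (2 + 2*p)*6 = 12 + 12*p)
Q(C, d) = -19 + d*C**2 (Q(C, d) = (C*C)*d - 19 = C**2*d - 19 = d*C**2 - 19 = -19 + d*C**2)
Q(541, 330)/O(-743, 933) = (-19 + 330*541**2)/(12 + 12*(-743)) = (-19 + 330*292681)/(12 - 8916) = (-19 + 96584730)/(-8904) = 96584711*(-1/8904) = -96584711/8904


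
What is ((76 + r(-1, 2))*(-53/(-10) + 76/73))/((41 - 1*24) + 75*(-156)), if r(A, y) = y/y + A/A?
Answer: -180531/4264295 ≈ -0.042336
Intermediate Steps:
r(A, y) = 2 (r(A, y) = 1 + 1 = 2)
((76 + r(-1, 2))*(-53/(-10) + 76/73))/((41 - 1*24) + 75*(-156)) = ((76 + 2)*(-53/(-10) + 76/73))/((41 - 1*24) + 75*(-156)) = (78*(-53*(-⅒) + 76*(1/73)))/((41 - 24) - 11700) = (78*(53/10 + 76/73))/(17 - 11700) = (78*(4629/730))/(-11683) = (180531/365)*(-1/11683) = -180531/4264295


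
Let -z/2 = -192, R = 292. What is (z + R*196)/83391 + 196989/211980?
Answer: 9546849793/5892408060 ≈ 1.6202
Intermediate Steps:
z = 384 (z = -2*(-192) = 384)
(z + R*196)/83391 + 196989/211980 = (384 + 292*196)/83391 + 196989/211980 = (384 + 57232)*(1/83391) + 196989*(1/211980) = 57616*(1/83391) + 65663/70660 = 57616/83391 + 65663/70660 = 9546849793/5892408060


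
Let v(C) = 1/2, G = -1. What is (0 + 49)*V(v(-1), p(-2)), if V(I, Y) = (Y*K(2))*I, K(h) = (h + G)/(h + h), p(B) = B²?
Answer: 49/2 ≈ 24.500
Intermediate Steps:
K(h) = (-1 + h)/(2*h) (K(h) = (h - 1)/(h + h) = (-1 + h)/((2*h)) = (-1 + h)*(1/(2*h)) = (-1 + h)/(2*h))
v(C) = ½
V(I, Y) = I*Y/4 (V(I, Y) = (Y*((½)*(-1 + 2)/2))*I = (Y*((½)*(½)*1))*I = (Y*(¼))*I = (Y/4)*I = I*Y/4)
(0 + 49)*V(v(-1), p(-2)) = (0 + 49)*((¼)*(½)*(-2)²) = 49*((¼)*(½)*4) = 49*(½) = 49/2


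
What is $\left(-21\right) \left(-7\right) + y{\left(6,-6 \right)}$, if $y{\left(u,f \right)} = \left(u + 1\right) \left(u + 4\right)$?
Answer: $217$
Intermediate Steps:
$y{\left(u,f \right)} = \left(1 + u\right) \left(4 + u\right)$
$\left(-21\right) \left(-7\right) + y{\left(6,-6 \right)} = \left(-21\right) \left(-7\right) + \left(4 + 6^{2} + 5 \cdot 6\right) = 147 + \left(4 + 36 + 30\right) = 147 + 70 = 217$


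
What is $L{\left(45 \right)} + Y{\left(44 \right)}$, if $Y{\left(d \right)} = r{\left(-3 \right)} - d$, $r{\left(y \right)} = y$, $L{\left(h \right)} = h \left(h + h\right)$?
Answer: $4003$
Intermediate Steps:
$L{\left(h \right)} = 2 h^{2}$ ($L{\left(h \right)} = h 2 h = 2 h^{2}$)
$Y{\left(d \right)} = -3 - d$
$L{\left(45 \right)} + Y{\left(44 \right)} = 2 \cdot 45^{2} - 47 = 2 \cdot 2025 - 47 = 4050 - 47 = 4003$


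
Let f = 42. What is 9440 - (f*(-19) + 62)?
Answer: 10176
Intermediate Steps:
9440 - (f*(-19) + 62) = 9440 - (42*(-19) + 62) = 9440 - (-798 + 62) = 9440 - 1*(-736) = 9440 + 736 = 10176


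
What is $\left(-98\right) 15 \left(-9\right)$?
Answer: $13230$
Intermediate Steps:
$\left(-98\right) 15 \left(-9\right) = \left(-1470\right) \left(-9\right) = 13230$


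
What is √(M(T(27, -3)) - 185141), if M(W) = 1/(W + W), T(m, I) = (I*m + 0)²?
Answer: I*√4858840402/162 ≈ 430.28*I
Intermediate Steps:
T(m, I) = I²*m² (T(m, I) = (I*m)² = I²*m²)
M(W) = 1/(2*W)
√(M(T(27, -3)) - 185141) = √(1/(2*(((-3)²*27²))) - 185141) = √(1/(2*((9*729))) - 185141) = √((½)/6561 - 185141) = √((½)*(1/6561) - 185141) = √(1/13122 - 185141) = √(-2429420201/13122) = I*√4858840402/162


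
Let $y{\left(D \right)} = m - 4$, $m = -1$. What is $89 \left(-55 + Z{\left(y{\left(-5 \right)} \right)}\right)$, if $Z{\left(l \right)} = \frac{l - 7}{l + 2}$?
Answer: $-4539$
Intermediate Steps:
$y{\left(D \right)} = -5$ ($y{\left(D \right)} = -1 - 4 = -5$)
$Z{\left(l \right)} = \frac{-7 + l}{2 + l}$
$89 \left(-55 + Z{\left(y{\left(-5 \right)} \right)}\right) = 89 \left(-55 + \frac{-7 - 5}{2 - 5}\right) = 89 \left(-55 + \frac{1}{-3} \left(-12\right)\right) = 89 \left(-55 - -4\right) = 89 \left(-55 + 4\right) = 89 \left(-51\right) = -4539$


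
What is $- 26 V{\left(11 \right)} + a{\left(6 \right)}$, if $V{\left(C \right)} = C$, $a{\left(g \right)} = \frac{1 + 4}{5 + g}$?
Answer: $- \frac{3141}{11} \approx -285.55$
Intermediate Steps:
$a{\left(g \right)} = \frac{5}{5 + g}$
$- 26 V{\left(11 \right)} + a{\left(6 \right)} = \left(-26\right) 11 + \frac{5}{5 + 6} = -286 + \frac{5}{11} = - \frac{3141}{11}$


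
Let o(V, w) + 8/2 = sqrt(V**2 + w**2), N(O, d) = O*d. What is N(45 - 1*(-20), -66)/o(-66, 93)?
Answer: -17160/12989 - 218790*sqrt(5)/12989 ≈ -38.986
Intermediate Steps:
o(V, w) = -4 + sqrt(V**2 + w**2)
N(45 - 1*(-20), -66)/o(-66, 93) = ((45 - 1*(-20))*(-66))/(-4 + sqrt((-66)**2 + 93**2)) = ((45 + 20)*(-66))/(-4 + sqrt(4356 + 8649)) = (65*(-66))/(-4 + sqrt(13005)) = -4290/(-4 + 51*sqrt(5))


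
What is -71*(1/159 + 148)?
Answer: -1670843/159 ≈ -10508.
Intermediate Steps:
-71*(1/159 + 148) = -71*23533/159 = -1670843/159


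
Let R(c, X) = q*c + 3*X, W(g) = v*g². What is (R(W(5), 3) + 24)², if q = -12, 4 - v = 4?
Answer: 1089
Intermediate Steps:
v = 0 (v = 4 - 1*4 = 4 - 4 = 0)
W(g) = 0 (W(g) = 0*g² = 0)
R(c, X) = -12*c + 3*X
(R(W(5), 3) + 24)² = ((-12*0 + 3*3) + 24)² = ((0 + 9) + 24)² = (9 + 24)² = 33² = 1089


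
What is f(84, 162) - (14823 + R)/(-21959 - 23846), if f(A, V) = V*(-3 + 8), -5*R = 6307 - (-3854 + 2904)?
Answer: 185577108/229025 ≈ 810.29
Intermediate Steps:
R = -7257/5 (R = -(6307 - (-3854 + 2904))/5 = -(6307 - 1*(-950))/5 = -(6307 + 950)/5 = -⅕*7257 = -7257/5 ≈ -1451.4)
f(A, V) = 5*V (f(A, V) = V*5 = 5*V)
f(84, 162) - (14823 + R)/(-21959 - 23846) = 5*162 - (14823 - 7257/5)/(-21959 - 23846) = 810 - 66858/(5*(-45805)) = 810 - 66858*(-1)/(5*45805) = 810 - 1*(-66858/229025) = 810 + 66858/229025 = 185577108/229025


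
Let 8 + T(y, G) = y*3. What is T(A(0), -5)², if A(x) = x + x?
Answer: 64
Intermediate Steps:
A(x) = 2*x
T(y, G) = -8 + 3*y (T(y, G) = -8 + y*3 = -8 + 3*y)
T(A(0), -5)² = (-8 + 3*(2*0))² = (-8 + 3*0)² = (-8 + 0)² = (-8)² = 64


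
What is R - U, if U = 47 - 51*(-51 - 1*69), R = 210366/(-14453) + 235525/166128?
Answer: -14838806557351/2401047984 ≈ -6180.1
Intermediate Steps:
R = -31543640023/2401047984 (R = 210366*(-1/14453) + 235525*(1/166128) = -210366/14453 + 235525/166128 = -31543640023/2401047984 ≈ -13.137)
U = 6167 (U = 47 - 51*(-51 - 69) = 47 - 51*(-120) = 47 + 6120 = 6167)
R - U = -31543640023/2401047984 - 1*6167 = -31543640023/2401047984 - 6167 = -14838806557351/2401047984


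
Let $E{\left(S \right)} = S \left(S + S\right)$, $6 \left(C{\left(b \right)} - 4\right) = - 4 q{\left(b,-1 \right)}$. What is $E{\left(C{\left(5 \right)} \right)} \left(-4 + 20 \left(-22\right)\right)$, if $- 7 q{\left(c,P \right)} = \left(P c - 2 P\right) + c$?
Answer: $- \frac{2292224}{147} \approx -15593.0$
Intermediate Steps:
$q{\left(c,P \right)} = - \frac{c}{7} + \frac{2 P}{7} - \frac{P c}{7}$ ($q{\left(c,P \right)} = - \frac{\left(P c - 2 P\right) + c}{7} = - \frac{\left(- 2 P + P c\right) + c}{7} = - \frac{c - 2 P + P c}{7} = - \frac{c}{7} + \frac{2 P}{7} - \frac{P c}{7}$)
$C{\left(b \right)} = \frac{88}{21}$ ($C{\left(b \right)} = 4 + \frac{\left(-4\right) \left(- \frac{b}{7} + \frac{2}{7} \left(-1\right) - - \frac{b}{7}\right)}{6} = 4 + \frac{\left(-4\right) \left(- \frac{b}{7} - \frac{2}{7} + \frac{b}{7}\right)}{6} = 4 + \frac{\left(-4\right) \left(- \frac{2}{7}\right)}{6} = 4 + \frac{1}{6} \cdot \frac{8}{7} = 4 + \frac{4}{21} = \frac{88}{21}$)
$E{\left(S \right)} = 2 S^{2}$ ($E{\left(S \right)} = S 2 S = 2 S^{2}$)
$E{\left(C{\left(5 \right)} \right)} \left(-4 + 20 \left(-22\right)\right) = 2 \left(\frac{88}{21}\right)^{2} \left(-4 + 20 \left(-22\right)\right) = 2 \cdot \frac{7744}{441} \left(-4 - 440\right) = \frac{15488}{441} \left(-444\right) = - \frac{2292224}{147}$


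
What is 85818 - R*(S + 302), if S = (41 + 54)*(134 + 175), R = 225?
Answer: -6587007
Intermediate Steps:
S = 29355 (S = 95*309 = 29355)
85818 - R*(S + 302) = 85818 - 225*(29355 + 302) = 85818 - 225*29657 = 85818 - 1*6672825 = 85818 - 6672825 = -6587007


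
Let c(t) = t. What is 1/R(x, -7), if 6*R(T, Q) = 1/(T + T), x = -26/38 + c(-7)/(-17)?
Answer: -1056/323 ≈ -3.2693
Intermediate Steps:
x = -88/323 (x = -26/38 - 7/(-17) = -26*1/38 - 7*(-1/17) = -13/19 + 7/17 = -88/323 ≈ -0.27245)
R(T, Q) = 1/(12*T) (R(T, Q) = 1/(6*(T + T)) = 1/(6*((2*T))) = (1/(2*T))/6 = 1/(12*T))
1/R(x, -7) = 1/(1/(12*(-88/323))) = 1/((1/12)*(-323/88)) = 1/(-323/1056) = -1056/323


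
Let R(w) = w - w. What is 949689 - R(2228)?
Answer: 949689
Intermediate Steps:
R(w) = 0
949689 - R(2228) = 949689 - 1*0 = 949689 + 0 = 949689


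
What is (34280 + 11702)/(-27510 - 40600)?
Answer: -22991/34055 ≈ -0.67511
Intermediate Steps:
(34280 + 11702)/(-27510 - 40600) = 45982/(-68110) = 45982*(-1/68110) = -22991/34055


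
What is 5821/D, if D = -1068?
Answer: -5821/1068 ≈ -5.4504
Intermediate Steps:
5821/D = 5821/(-1068) = 5821*(-1/1068) = -5821/1068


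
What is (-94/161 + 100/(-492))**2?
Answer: 242954569/392158809 ≈ 0.61953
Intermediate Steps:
(-94/161 + 100/(-492))**2 = (-94*1/161 + 100*(-1/492))**2 = (-94/161 - 25/123)**2 = (-15587/19803)**2 = 242954569/392158809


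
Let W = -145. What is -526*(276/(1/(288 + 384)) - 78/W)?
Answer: -14145990468/145 ≈ -9.7559e+7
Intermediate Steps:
-526*(276/(1/(288 + 384)) - 78/W) = -526*(276/(1/(288 + 384)) - 78/(-145)) = -526*(276/(1/672) - 78*(-1/145)) = -526*(276/(1/672) + 78/145) = -526*(276*672 + 78/145) = -526*(185472 + 78/145) = -526*26893518/145 = -14145990468/145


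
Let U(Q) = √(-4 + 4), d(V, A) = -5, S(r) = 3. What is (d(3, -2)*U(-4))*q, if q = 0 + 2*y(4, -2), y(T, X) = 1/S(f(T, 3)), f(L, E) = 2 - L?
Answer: 0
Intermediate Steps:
y(T, X) = ⅓ (y(T, X) = 1/3 = ⅓)
q = ⅔ (q = 0 + 2*(⅓) = 0 + ⅔ = ⅔ ≈ 0.66667)
U(Q) = 0 (U(Q) = √0 = 0)
(d(3, -2)*U(-4))*q = -5*0*(⅔) = 0*(⅔) = 0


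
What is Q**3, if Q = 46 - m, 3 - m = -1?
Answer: 74088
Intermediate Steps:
m = 4 (m = 3 - 1*(-1) = 3 + 1 = 4)
Q = 42 (Q = 46 - 1*4 = 46 - 4 = 42)
Q**3 = 42**3 = 74088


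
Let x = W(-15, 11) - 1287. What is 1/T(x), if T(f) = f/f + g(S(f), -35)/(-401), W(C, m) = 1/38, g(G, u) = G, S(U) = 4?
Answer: 401/397 ≈ 1.0101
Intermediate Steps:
W(C, m) = 1/38
x = -48905/38 (x = 1/38 - 1287 = -48905/38 ≈ -1287.0)
T(f) = 397/401 (T(f) = f/f + 4/(-401) = 1 + 4*(-1/401) = 1 - 4/401 = 397/401)
1/T(x) = 1/(397/401) = 401/397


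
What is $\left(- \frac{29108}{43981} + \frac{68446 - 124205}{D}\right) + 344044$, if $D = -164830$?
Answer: $\frac{2494106178667059}{7249388230} \approx 3.4404 \cdot 10^{5}$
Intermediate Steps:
$\left(- \frac{29108}{43981} + \frac{68446 - 124205}{D}\right) + 344044 = \left(- \frac{29108}{43981} + \frac{68446 - 124205}{-164830}\right) + 344044 = \left(\left(-29108\right) \frac{1}{43981} - - \frac{55759}{164830}\right) + 344044 = \left(- \frac{29108}{43981} + \frac{55759}{164830}\right) + 344044 = - \frac{2345535061}{7249388230} + 344044 = \frac{2494106178667059}{7249388230}$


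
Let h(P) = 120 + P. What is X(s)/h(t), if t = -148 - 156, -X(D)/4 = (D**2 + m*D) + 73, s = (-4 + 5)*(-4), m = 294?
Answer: -1087/46 ≈ -23.630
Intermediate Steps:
s = -4 (s = 1*(-4) = -4)
X(D) = -292 - 1176*D - 4*D**2 (X(D) = -4*((D**2 + 294*D) + 73) = -4*(73 + D**2 + 294*D) = -292 - 1176*D - 4*D**2)
t = -304
X(s)/h(t) = (-292 - 1176*(-4) - 4*(-4)**2)/(120 - 304) = (-292 + 4704 - 4*16)/(-184) = (-292 + 4704 - 64)*(-1/184) = 4348*(-1/184) = -1087/46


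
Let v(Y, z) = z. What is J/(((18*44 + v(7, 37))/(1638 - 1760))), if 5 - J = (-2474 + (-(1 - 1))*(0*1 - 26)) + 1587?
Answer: -108824/829 ≈ -131.27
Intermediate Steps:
J = 892 (J = 5 - ((-2474 + (-(1 - 1))*(0*1 - 26)) + 1587) = 5 - ((-2474 + (-1*0)*(0 - 26)) + 1587) = 5 - ((-2474 + 0*(-26)) + 1587) = 5 - ((-2474 + 0) + 1587) = 5 - (-2474 + 1587) = 5 - 1*(-887) = 5 + 887 = 892)
J/(((18*44 + v(7, 37))/(1638 - 1760))) = 892/(((18*44 + 37)/(1638 - 1760))) = 892/(((792 + 37)/(-122))) = 892/((829*(-1/122))) = 892/(-829/122) = 892*(-122/829) = -108824/829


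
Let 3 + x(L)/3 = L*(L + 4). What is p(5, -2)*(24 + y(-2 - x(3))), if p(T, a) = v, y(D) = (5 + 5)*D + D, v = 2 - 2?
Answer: 0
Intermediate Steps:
x(L) = -9 + 3*L*(4 + L) (x(L) = -9 + 3*(L*(L + 4)) = -9 + 3*(L*(4 + L)) = -9 + 3*L*(4 + L))
v = 0
y(D) = 11*D (y(D) = 10*D + D = 11*D)
p(T, a) = 0
p(5, -2)*(24 + y(-2 - x(3))) = 0*(24 + 11*(-2 - (-9 + 3*3² + 12*3))) = 0*(24 + 11*(-2 - (-9 + 3*9 + 36))) = 0*(24 + 11*(-2 - (-9 + 27 + 36))) = 0*(24 + 11*(-2 - 1*54)) = 0*(24 + 11*(-2 - 54)) = 0*(24 + 11*(-56)) = 0*(24 - 616) = 0*(-592) = 0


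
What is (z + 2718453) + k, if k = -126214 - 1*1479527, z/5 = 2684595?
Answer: 14535687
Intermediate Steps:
z = 13422975 (z = 5*2684595 = 13422975)
k = -1605741 (k = -126214 - 1479527 = -1605741)
(z + 2718453) + k = (13422975 + 2718453) - 1605741 = 16141428 - 1605741 = 14535687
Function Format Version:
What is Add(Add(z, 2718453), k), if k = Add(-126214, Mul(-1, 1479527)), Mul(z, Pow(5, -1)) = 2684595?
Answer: 14535687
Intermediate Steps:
z = 13422975 (z = Mul(5, 2684595) = 13422975)
k = -1605741 (k = Add(-126214, -1479527) = -1605741)
Add(Add(z, 2718453), k) = Add(Add(13422975, 2718453), -1605741) = Add(16141428, -1605741) = 14535687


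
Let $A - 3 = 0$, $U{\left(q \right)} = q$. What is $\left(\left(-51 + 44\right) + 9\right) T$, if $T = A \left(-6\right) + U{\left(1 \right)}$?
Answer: $-34$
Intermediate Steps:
$A = 3$ ($A = 3 + 0 = 3$)
$T = -17$ ($T = 3 \left(-6\right) + 1 = -18 + 1 = -17$)
$\left(\left(-51 + 44\right) + 9\right) T = \left(\left(-51 + 44\right) + 9\right) \left(-17\right) = \left(-7 + 9\right) \left(-17\right) = 2 \left(-17\right) = -34$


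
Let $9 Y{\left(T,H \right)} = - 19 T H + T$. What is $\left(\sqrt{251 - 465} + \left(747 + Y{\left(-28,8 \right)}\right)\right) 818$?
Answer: $\frac{8957918}{9} + 818 i \sqrt{214} \approx 9.9532 \cdot 10^{5} + 11966.0 i$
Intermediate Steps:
$Y{\left(T,H \right)} = \frac{T}{9} - \frac{19 H T}{9}$ ($Y{\left(T,H \right)} = \frac{- 19 T H + T}{9} = \frac{- 19 H T + T}{9} = \frac{T - 19 H T}{9} = \frac{T}{9} - \frac{19 H T}{9}$)
$\left(\sqrt{251 - 465} + \left(747 + Y{\left(-28,8 \right)}\right)\right) 818 = \left(\sqrt{251 - 465} + \left(747 + \frac{1}{9} \left(-28\right) \left(1 - 152\right)\right)\right) 818 = \left(\sqrt{-214} + \left(747 + \frac{1}{9} \left(-28\right) \left(1 - 152\right)\right)\right) 818 = \left(i \sqrt{214} + \left(747 + \frac{1}{9} \left(-28\right) \left(-151\right)\right)\right) 818 = \left(i \sqrt{214} + \left(747 + \frac{4228}{9}\right)\right) 818 = \left(i \sqrt{214} + \frac{10951}{9}\right) 818 = \left(\frac{10951}{9} + i \sqrt{214}\right) 818 = \frac{8957918}{9} + 818 i \sqrt{214}$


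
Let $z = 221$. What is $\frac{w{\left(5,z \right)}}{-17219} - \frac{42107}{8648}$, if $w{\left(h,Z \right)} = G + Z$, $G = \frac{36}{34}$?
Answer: $- \frac{12358333561}{2531468504} \approx -4.8819$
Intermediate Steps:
$G = \frac{18}{17}$ ($G = 36 \cdot \frac{1}{34} = \frac{18}{17} \approx 1.0588$)
$w{\left(h,Z \right)} = \frac{18}{17} + Z$
$\frac{w{\left(5,z \right)}}{-17219} - \frac{42107}{8648} = \frac{\frac{18}{17} + 221}{-17219} - \frac{42107}{8648} = \frac{3775}{17} \left(- \frac{1}{17219}\right) - \frac{42107}{8648} = - \frac{3775}{292723} - \frac{42107}{8648} = - \frac{12358333561}{2531468504}$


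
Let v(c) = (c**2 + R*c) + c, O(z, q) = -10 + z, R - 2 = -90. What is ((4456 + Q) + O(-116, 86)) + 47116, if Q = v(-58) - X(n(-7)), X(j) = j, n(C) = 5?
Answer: 59851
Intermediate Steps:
R = -88 (R = 2 - 90 = -88)
v(c) = c**2 - 87*c (v(c) = (c**2 - 88*c) + c = c**2 - 87*c)
Q = 8405 (Q = -58*(-87 - 58) - 1*5 = -58*(-145) - 5 = 8410 - 5 = 8405)
((4456 + Q) + O(-116, 86)) + 47116 = ((4456 + 8405) + (-10 - 116)) + 47116 = (12861 - 126) + 47116 = 12735 + 47116 = 59851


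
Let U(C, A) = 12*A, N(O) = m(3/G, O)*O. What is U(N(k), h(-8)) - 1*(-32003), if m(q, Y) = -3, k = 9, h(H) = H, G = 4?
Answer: 31907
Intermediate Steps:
N(O) = -3*O
U(N(k), h(-8)) - 1*(-32003) = 12*(-8) - 1*(-32003) = -96 + 32003 = 31907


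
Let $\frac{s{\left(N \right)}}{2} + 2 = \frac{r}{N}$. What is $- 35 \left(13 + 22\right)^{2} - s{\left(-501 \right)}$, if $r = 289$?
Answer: $- \frac{21477793}{501} \approx -42870.0$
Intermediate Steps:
$s{\left(N \right)} = -4 + \frac{578}{N}$ ($s{\left(N \right)} = -4 + 2 \frac{289}{N} = -4 + \frac{578}{N}$)
$- 35 \left(13 + 22\right)^{2} - s{\left(-501 \right)} = - 35 \left(13 + 22\right)^{2} - \left(-4 + \frac{578}{-501}\right) = - 35 \cdot 35^{2} - \left(-4 + 578 \left(- \frac{1}{501}\right)\right) = \left(-35\right) 1225 - \left(-4 - \frac{578}{501}\right) = -42875 - - \frac{2582}{501} = -42875 + \frac{2582}{501} = - \frac{21477793}{501}$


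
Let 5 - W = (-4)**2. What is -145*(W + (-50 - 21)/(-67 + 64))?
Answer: -5510/3 ≈ -1836.7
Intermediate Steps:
W = -11 (W = 5 - 1*(-4)**2 = 5 - 1*16 = 5 - 16 = -11)
-145*(W + (-50 - 21)/(-67 + 64)) = -145*(-11 + (-50 - 21)/(-67 + 64)) = -145*(-11 - 71/(-3)) = -145*(-11 - 71*(-1/3)) = -145*(-11 + 71/3) = -145*38/3 = -5510/3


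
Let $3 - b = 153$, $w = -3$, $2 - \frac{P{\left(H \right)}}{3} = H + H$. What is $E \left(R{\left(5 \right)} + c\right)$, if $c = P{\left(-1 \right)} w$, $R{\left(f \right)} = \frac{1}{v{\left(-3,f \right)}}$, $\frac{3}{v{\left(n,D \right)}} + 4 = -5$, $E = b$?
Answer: $5850$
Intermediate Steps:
$P{\left(H \right)} = 6 - 6 H$ ($P{\left(H \right)} = 6 - 3 \left(H + H\right) = 6 - 3 \cdot 2 H = 6 - 6 H$)
$b = -150$ ($b = 3 - 153 = -150$)
$E = -150$
$v{\left(n,D \right)} = - \frac{1}{3}$ ($v{\left(n,D \right)} = \frac{3}{-4 - 5} = \frac{3}{-9} = 3 \left(- \frac{1}{9}\right) = - \frac{1}{3}$)
$R{\left(f \right)} = -3$ ($R{\left(f \right)} = \frac{1}{- \frac{1}{3}} = -3$)
$c = -36$ ($c = \left(6 - -6\right) \left(-3\right) = \left(6 + 6\right) \left(-3\right) = 12 \left(-3\right) = -36$)
$E \left(R{\left(5 \right)} + c\right) = - 150 \left(-3 - 36\right) = \left(-150\right) \left(-39\right) = 5850$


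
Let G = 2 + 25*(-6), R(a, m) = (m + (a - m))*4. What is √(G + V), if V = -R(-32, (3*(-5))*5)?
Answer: 2*I*√5 ≈ 4.4721*I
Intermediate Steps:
R(a, m) = 4*a (R(a, m) = a*4 = 4*a)
V = 128 (V = -4*(-32) = -1*(-128) = 128)
G = -148 (G = 2 - 150 = -148)
√(G + V) = √(-148 + 128) = √(-20) = 2*I*√5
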